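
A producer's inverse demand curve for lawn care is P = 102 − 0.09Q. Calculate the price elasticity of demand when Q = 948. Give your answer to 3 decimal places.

At Q = 948, P = 102 − 0.09(948) = 16.68.
dP/dQ = −0.09, so dQ/dP = 1/(−0.09) = -11.111.
ε = (dQ/dP)(P/Q) = (-11.111)(16.68/948).

-0.195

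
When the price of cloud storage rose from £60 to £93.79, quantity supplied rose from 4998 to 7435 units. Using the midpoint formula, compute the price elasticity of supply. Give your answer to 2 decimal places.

ΔQ = 7435 − 4998 = 2437; ΔP = 93.79 − 60 = 33.79.
Midpoints: P̄ = 76.90, Q̄ = 6216.5.
ε_s = (ΔQ/ΔP)(P̄/Q̄) = (2437/33.79)(76.90/6216.5).

0.89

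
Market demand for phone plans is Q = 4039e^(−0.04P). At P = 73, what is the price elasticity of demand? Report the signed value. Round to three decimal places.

-2.920

At P = 73, Q = 217.838.
dQ/dP = −0.04·4039e^(−0.04P) = −0.04Q = -8.714.
ε = (dQ/dP)(P/Q) = (-8.714)(73/217.838).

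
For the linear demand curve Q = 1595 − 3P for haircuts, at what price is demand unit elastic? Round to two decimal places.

For linear demand Q = a − bP, ε = −bP/(a − bP). |ε| = 1 when bP = a − bP, i.e. P = a/(2b).
P = 1595/(2·3) = 1595/6 = 265.8333.

265.83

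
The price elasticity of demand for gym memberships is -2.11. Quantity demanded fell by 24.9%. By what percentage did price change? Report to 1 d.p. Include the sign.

11.8%

%ΔP ≈ %ΔQ / ε = (-24.9%)/(-2.11) = 11.80%.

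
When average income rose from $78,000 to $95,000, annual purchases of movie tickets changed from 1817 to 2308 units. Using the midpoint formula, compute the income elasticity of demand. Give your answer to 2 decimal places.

ΔQ = 491, ΔI = 17000. Midpoints: Ī = 86,500, Q̄ = 2062.5.
ε_I = (ΔQ/ΔI)(Ī/Q̄) = (491/17000)(86500/2062.5).

1.21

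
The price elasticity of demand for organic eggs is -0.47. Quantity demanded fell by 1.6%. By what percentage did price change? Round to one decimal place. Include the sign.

3.4%

%ΔP ≈ %ΔQ / ε = (-1.6%)/(-0.47) = 3.40%.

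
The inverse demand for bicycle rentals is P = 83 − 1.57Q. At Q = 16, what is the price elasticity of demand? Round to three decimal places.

At Q = 16, P = 83 − 1.57(16) = 57.88.
dP/dQ = −1.57, so dQ/dP = 1/(−1.57) = -0.637.
ε = (dQ/dP)(P/Q) = (-0.637)(57.88/16).

-2.304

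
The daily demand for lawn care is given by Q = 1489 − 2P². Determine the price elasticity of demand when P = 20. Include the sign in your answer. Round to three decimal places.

At P = 20, Q = 689.
dQ/dP = −4P = -80.
ε = (dQ/dP)(P/Q) = (-80)(20/689).
|ε| > 1, so demand is elastic at this price.

-2.322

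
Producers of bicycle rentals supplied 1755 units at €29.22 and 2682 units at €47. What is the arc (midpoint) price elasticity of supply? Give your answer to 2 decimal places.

ΔQ = 2682 − 1755 = 927; ΔP = 47 − 29.22 = 17.78.
Midpoints: P̄ = 38.11, Q̄ = 2218.5.
ε_s = (ΔQ/ΔP)(P̄/Q̄) = (927/17.78)(38.11/2218.5).

0.90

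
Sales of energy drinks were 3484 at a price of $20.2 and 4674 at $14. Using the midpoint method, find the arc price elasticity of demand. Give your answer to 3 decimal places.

-0.805

ΔQ = 4674 − 3484 = 1190; ΔP = 14 − 20.2 = -6.2.
Midpoints: P̄ = 17.10, Q̄ = 4079.0.
ε = (ΔQ/ΔP)(P̄/Q̄) = (1190/-6.2)(17.10/4079.0).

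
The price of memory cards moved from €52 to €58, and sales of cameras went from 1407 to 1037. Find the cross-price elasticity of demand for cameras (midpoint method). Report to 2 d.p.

ΔQ_x = 1037 − 1407 = -370; ΔP_y = 58 − 52 = 6.
Midpoints: P̄_y = 55.00, Q̄_x = 1222.0.
ε_xy = (ΔQ_x/ΔP_y)(P̄_y/Q̄_x) = (-370/6)(55.00/1222.0).

-2.78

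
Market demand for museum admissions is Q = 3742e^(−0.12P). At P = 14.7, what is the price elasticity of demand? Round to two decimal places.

At P = 14.7, Q = 641.222.
dQ/dP = −0.12·3742e^(−0.12P) = −0.12Q = -76.947.
ε = (dQ/dP)(P/Q) = (-76.947)(14.7/641.222).
|ε| > 1, so demand is elastic at this price.

-1.76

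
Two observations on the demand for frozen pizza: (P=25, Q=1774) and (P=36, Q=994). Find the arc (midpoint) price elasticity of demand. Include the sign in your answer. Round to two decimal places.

-1.56

ΔQ = 994 − 1774 = -780; ΔP = 36 − 25 = 11.
Midpoints: P̄ = 30.50, Q̄ = 1384.0.
ε = (ΔQ/ΔP)(P̄/Q̄) = (-780/11)(30.50/1384.0).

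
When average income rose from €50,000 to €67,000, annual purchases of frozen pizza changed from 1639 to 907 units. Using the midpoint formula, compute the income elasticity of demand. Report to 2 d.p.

ΔQ = -732, ΔI = 17000. Midpoints: Ī = 58,500, Q̄ = 1273.0.
ε_I = (ΔQ/ΔI)(Ī/Q̄) = (-732/17000)(58500/1273.0).

-1.98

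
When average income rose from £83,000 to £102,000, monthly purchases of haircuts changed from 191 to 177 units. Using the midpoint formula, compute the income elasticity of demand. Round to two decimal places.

-0.37

ΔQ = -14, ΔI = 19000. Midpoints: Ī = 92,500, Q̄ = 184.0.
ε_I = (ΔQ/ΔI)(Ī/Q̄) = (-14/19000)(92500/184.0).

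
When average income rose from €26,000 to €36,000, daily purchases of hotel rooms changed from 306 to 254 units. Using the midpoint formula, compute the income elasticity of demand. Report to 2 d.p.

-0.58

ΔQ = -52, ΔI = 10000. Midpoints: Ī = 31,000, Q̄ = 280.0.
ε_I = (ΔQ/ΔI)(Ī/Q̄) = (-52/10000)(31000/280.0).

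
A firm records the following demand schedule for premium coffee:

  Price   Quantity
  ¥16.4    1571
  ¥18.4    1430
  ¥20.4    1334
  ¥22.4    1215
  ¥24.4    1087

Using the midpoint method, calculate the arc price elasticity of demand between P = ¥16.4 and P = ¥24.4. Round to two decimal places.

-0.93

At P = 16.4, Q = 1571; at P = 24.4, Q = 1087.
ΔQ = -484, ΔP = 8.0. Midpoints: P̄ = 20.40, Q̄ = 1329.0.
ε = (ΔQ/ΔP)(P̄/Q̄) = (-484/8.0)(20.40/1329.0).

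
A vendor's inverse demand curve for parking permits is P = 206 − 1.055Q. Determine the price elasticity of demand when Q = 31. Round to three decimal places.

At Q = 31, P = 206 − 1.055(31) = 173.30.
dP/dQ = −1.055, so dQ/dP = 1/(−1.055) = -0.948.
ε = (dQ/dP)(P/Q) = (-0.948)(173.30/31).

-5.299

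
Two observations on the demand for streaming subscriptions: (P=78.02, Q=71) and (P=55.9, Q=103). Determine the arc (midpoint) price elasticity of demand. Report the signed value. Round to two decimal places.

ΔQ = 103 − 71 = 32; ΔP = 55.9 − 78.02 = -22.12.
Midpoints: P̄ = 66.96, Q̄ = 87.0.
ε = (ΔQ/ΔP)(P̄/Q̄) = (32/-22.12)(66.96/87.0).

-1.11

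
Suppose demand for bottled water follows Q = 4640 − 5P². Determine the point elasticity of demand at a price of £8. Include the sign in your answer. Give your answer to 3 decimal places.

-0.148

At P = 8, Q = 4320.
dQ/dP = −10P = -80.
ε = (dQ/dP)(P/Q) = (-80)(8/4320).
|ε| < 1, so demand is inelastic at this price.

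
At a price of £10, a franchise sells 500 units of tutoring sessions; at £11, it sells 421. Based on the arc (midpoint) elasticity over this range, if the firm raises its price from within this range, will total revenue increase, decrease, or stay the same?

Arc ε = (-79/1)(10.50/460.5) ≈ -1.801.
|ε| = 1.80 > 1, so demand is elastic. A price rise therefore reduces total revenue.

decrease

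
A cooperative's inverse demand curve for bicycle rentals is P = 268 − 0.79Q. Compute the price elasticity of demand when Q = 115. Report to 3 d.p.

At Q = 115, P = 268 − 0.79(115) = 177.15.
dP/dQ = −0.79, so dQ/dP = 1/(−0.79) = -1.266.
ε = (dQ/dP)(P/Q) = (-1.266)(177.15/115).

-1.950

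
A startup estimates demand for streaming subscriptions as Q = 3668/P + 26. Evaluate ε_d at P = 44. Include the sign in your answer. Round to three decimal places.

-0.762

At P = 44, Q = 109.364.
dQ/dP = −3668/P² = -1.895.
ε = (dQ/dP)(P/Q) = (-1.895)(44/109.364).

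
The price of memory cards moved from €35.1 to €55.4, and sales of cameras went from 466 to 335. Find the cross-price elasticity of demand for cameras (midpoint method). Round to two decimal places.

ΔQ_x = 335 − 466 = -131; ΔP_y = 55.4 − 35.1 = 20.3.
Midpoints: P̄_y = 45.25, Q̄_x = 400.5.
ε_xy = (ΔQ_x/ΔP_y)(P̄_y/Q̄_x) = (-131/20.3)(45.25/400.5).

-0.73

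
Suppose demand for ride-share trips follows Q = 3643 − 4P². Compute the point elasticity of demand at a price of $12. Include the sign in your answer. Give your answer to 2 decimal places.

-0.38

At P = 12, Q = 3067.
dQ/dP = −8P = -96.
ε = (dQ/dP)(P/Q) = (-96)(12/3067).
|ε| < 1, so demand is inelastic at this price.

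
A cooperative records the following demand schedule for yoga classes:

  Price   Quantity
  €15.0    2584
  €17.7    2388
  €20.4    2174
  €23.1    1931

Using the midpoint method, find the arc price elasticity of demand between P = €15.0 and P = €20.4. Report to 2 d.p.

-0.56

At P = 15.0, Q = 2584; at P = 20.4, Q = 2174.
ΔQ = -410, ΔP = 5.4. Midpoints: P̄ = 17.70, Q̄ = 2379.0.
ε = (ΔQ/ΔP)(P̄/Q̄) = (-410/5.4)(17.70/2379.0).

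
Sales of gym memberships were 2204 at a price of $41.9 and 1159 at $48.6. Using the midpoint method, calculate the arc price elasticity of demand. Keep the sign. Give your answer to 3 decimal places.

ΔQ = 1159 − 2204 = -1045; ΔP = 48.6 − 41.9 = 6.7.
Midpoints: P̄ = 45.25, Q̄ = 1681.5.
ε = (ΔQ/ΔP)(P̄/Q̄) = (-1045/6.7)(45.25/1681.5).

-4.197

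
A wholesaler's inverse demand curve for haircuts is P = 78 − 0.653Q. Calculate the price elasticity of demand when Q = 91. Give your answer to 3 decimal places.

At Q = 91, P = 78 − 0.653(91) = 18.58.
dP/dQ = −0.653, so dQ/dP = 1/(−0.653) = -1.531.
ε = (dQ/dP)(P/Q) = (-1.531)(18.58/91).

-0.313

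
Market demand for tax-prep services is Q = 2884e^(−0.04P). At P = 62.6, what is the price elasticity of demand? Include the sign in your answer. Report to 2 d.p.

At P = 62.6, Q = 235.788.
dQ/dP = −0.04·2884e^(−0.04P) = −0.04Q = -9.432.
ε = (dQ/dP)(P/Q) = (-9.432)(62.6/235.788).
|ε| > 1, so demand is elastic at this price.

-2.50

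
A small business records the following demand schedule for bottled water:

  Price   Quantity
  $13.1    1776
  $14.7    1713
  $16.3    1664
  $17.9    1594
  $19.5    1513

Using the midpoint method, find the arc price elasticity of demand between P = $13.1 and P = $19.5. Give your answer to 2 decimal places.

-0.41

At P = 13.1, Q = 1776; at P = 19.5, Q = 1513.
ΔQ = -263, ΔP = 6.4. Midpoints: P̄ = 16.30, Q̄ = 1644.5.
ε = (ΔQ/ΔP)(P̄/Q̄) = (-263/6.4)(16.30/1644.5).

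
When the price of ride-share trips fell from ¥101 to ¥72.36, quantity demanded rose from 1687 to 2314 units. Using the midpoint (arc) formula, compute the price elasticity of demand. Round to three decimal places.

ΔQ = 2314 − 1687 = 627; ΔP = 72.36 − 101 = -28.64.
Midpoints: P̄ = 86.68, Q̄ = 2000.5.
ε = (ΔQ/ΔP)(P̄/Q̄) = (627/-28.64)(86.68/2000.5).

-0.949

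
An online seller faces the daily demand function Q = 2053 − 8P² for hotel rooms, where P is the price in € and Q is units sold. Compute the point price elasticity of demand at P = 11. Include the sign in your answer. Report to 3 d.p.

-1.784

At P = 11, Q = 1085.
dQ/dP = −16P = -176.
ε = (dQ/dP)(P/Q) = (-176)(11/1085).
|ε| > 1, so demand is elastic at this price.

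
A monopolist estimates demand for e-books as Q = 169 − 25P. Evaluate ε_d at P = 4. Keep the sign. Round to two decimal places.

At P = 4, Q = 69.
dQ/dP = −25.
ε = (dQ/dP)(P/Q) = (-25)(4/69).
|ε| > 1, so demand is elastic at this price.

-1.45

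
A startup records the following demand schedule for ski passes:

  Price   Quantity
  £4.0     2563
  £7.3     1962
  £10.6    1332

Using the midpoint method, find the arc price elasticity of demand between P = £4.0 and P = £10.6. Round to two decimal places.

At P = 4.0, Q = 2563; at P = 10.6, Q = 1332.
ΔQ = -1231, ΔP = 6.6. Midpoints: P̄ = 7.30, Q̄ = 1947.5.
ε = (ΔQ/ΔP)(P̄/Q̄) = (-1231/6.6)(7.30/1947.5).

-0.70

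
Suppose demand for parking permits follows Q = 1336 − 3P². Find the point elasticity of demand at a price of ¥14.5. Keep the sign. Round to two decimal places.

At P = 14.5, Q = 705.250.
dQ/dP = −6P = -87.
ε = (dQ/dP)(P/Q) = (-87)(14.5/705.250).
|ε| > 1, so demand is elastic at this price.

-1.79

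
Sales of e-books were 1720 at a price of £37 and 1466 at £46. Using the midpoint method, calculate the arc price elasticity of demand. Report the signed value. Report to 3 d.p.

-0.735

ΔQ = 1466 − 1720 = -254; ΔP = 46 − 37 = 9.
Midpoints: P̄ = 41.50, Q̄ = 1593.0.
ε = (ΔQ/ΔP)(P̄/Q̄) = (-254/9)(41.50/1593.0).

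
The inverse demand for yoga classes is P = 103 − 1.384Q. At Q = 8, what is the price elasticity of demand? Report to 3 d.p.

At Q = 8, P = 103 − 1.384(8) = 91.93.
dP/dQ = −1.384, so dQ/dP = 1/(−1.384) = -0.723.
ε = (dQ/dP)(P/Q) = (-0.723)(91.93/8).

-8.303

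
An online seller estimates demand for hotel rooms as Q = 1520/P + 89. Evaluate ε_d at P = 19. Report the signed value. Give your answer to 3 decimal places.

-0.473

At P = 19, Q = 169.
dQ/dP = −1520/P² = -4.211.
ε = (dQ/dP)(P/Q) = (-4.211)(19/169).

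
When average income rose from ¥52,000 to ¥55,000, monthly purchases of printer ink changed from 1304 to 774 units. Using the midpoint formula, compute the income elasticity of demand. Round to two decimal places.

-9.10

ΔQ = -530, ΔI = 3000. Midpoints: Ī = 53,500, Q̄ = 1039.0.
ε_I = (ΔQ/ΔI)(Ī/Q̄) = (-530/3000)(53500/1039.0).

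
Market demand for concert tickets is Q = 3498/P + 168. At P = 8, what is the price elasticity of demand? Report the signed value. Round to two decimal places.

-0.72

At P = 8, Q = 605.250.
dQ/dP = −3498/P² = -54.656.
ε = (dQ/dP)(P/Q) = (-54.656)(8/605.250).
|ε| < 1, so demand is inelastic at this price.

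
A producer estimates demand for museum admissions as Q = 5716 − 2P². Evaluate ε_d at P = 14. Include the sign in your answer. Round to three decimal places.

-0.147

At P = 14, Q = 5324.
dQ/dP = −4P = -56.
ε = (dQ/dP)(P/Q) = (-56)(14/5324).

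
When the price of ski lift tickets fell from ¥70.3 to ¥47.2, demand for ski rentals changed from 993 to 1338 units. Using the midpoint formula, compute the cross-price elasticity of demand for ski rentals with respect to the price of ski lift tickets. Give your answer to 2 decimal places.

-0.75

ΔQ_x = 1338 − 993 = 345; ΔP_y = 47.2 − 70.3 = -23.1.
Midpoints: P̄_y = 58.75, Q̄_x = 1165.5.
ε_xy = (ΔQ_x/ΔP_y)(P̄_y/Q̄_x) = (345/-23.1)(58.75/1165.5).
ε_xy < 0, so the goods are complements.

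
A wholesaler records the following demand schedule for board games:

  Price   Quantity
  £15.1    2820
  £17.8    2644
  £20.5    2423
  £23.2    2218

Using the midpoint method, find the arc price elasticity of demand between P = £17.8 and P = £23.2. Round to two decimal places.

At P = 17.8, Q = 2644; at P = 23.2, Q = 2218.
ΔQ = -426, ΔP = 5.4. Midpoints: P̄ = 20.50, Q̄ = 2431.0.
ε = (ΔQ/ΔP)(P̄/Q̄) = (-426/5.4)(20.50/2431.0).

-0.67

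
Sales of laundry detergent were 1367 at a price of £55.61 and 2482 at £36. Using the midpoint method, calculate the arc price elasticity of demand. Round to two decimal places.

-1.35

ΔQ = 2482 − 1367 = 1115; ΔP = 36 − 55.61 = -19.61.
Midpoints: P̄ = 45.80, Q̄ = 1924.5.
ε = (ΔQ/ΔP)(P̄/Q̄) = (1115/-19.61)(45.80/1924.5).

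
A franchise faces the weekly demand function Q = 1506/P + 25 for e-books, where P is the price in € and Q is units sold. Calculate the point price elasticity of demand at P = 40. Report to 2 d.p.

At P = 40, Q = 62.650.
dQ/dP = −1506/P² = -0.941.
ε = (dQ/dP)(P/Q) = (-0.941)(40/62.650).

-0.60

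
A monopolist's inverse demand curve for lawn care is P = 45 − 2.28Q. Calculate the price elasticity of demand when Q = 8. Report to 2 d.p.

-1.47

At Q = 8, P = 45 − 2.28(8) = 26.76.
dP/dQ = −2.28, so dQ/dP = 1/(−2.28) = -0.439.
ε = (dQ/dP)(P/Q) = (-0.439)(26.76/8).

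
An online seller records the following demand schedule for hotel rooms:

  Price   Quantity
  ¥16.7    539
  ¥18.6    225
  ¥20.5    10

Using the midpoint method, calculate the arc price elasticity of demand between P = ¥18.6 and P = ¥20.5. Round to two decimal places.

At P = 18.6, Q = 225; at P = 20.5, Q = 10.
ΔQ = -215, ΔP = 1.9. Midpoints: P̄ = 19.55, Q̄ = 117.5.
ε = (ΔQ/ΔP)(P̄/Q̄) = (-215/1.9)(19.55/117.5).

-18.83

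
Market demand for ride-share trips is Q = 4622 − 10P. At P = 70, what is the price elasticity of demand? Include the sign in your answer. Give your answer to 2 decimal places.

-0.18

At P = 70, Q = 3922.
dQ/dP = −10.
ε = (dQ/dP)(P/Q) = (-10)(70/3922).
|ε| < 1, so demand is inelastic at this price.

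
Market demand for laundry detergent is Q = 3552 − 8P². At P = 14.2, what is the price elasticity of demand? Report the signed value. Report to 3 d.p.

At P = 14.2, Q = 1938.880.
dQ/dP = −16P = -227.200.
ε = (dQ/dP)(P/Q) = (-227.200)(14.2/1938.880).
|ε| > 1, so demand is elastic at this price.

-1.664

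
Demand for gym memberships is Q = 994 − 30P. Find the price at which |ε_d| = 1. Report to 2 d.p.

For linear demand Q = a − bP, ε = −bP/(a − bP). |ε| = 1 when bP = a − bP, i.e. P = a/(2b).
P = 994/(2·30) = 994/60 = 16.5667.

16.57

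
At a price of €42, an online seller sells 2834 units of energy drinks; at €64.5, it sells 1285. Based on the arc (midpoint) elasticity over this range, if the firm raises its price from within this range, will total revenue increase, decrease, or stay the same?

decrease

Arc ε = (-1549/22.5)(53.25/2059.5) ≈ -1.780.
|ε| = 1.78 > 1, so demand is elastic. A price rise therefore reduces total revenue.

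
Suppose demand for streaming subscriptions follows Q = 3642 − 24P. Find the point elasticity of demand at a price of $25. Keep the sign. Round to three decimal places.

At P = 25, Q = 3042.
dQ/dP = −24.
ε = (dQ/dP)(P/Q) = (-24)(25/3042).
|ε| < 1, so demand is inelastic at this price.

-0.197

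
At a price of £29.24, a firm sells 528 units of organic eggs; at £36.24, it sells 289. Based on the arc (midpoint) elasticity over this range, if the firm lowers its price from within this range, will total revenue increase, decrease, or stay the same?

Arc ε = (-239/7.0)(32.74/408.5) ≈ -2.736.
|ε| = 2.74 > 1, so demand is elastic. A price cut therefore raises total revenue.

increase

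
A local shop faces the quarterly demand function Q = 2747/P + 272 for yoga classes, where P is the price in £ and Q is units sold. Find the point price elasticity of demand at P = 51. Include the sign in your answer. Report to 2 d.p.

At P = 51, Q = 325.863.
dQ/dP = −2747/P² = -1.056.
ε = (dQ/dP)(P/Q) = (-1.056)(51/325.863).
|ε| < 1, so demand is inelastic at this price.

-0.17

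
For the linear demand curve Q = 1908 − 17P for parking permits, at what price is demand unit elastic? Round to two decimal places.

For linear demand Q = a − bP, ε = −bP/(a − bP). |ε| = 1 when bP = a − bP, i.e. P = a/(2b).
P = 1908/(2·17) = 1908/34 = 56.1176.

56.12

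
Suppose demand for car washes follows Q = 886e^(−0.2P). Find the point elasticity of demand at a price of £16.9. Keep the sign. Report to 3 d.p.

-3.380

At P = 16.9, Q = 30.166.
dQ/dP = −0.2·886e^(−0.2P) = −0.2Q = -6.033.
ε = (dQ/dP)(P/Q) = (-6.033)(16.9/30.166).
|ε| > 1, so demand is elastic at this price.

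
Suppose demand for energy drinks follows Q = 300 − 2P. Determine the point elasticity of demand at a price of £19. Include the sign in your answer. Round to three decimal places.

At P = 19, Q = 262.
dQ/dP = −2.
ε = (dQ/dP)(P/Q) = (-2)(19/262).
|ε| < 1, so demand is inelastic at this price.

-0.145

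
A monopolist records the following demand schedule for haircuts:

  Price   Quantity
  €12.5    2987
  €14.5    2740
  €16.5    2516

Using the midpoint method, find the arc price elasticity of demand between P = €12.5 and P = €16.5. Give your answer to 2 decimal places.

At P = 12.5, Q = 2987; at P = 16.5, Q = 2516.
ΔQ = -471, ΔP = 4.0. Midpoints: P̄ = 14.50, Q̄ = 2751.5.
ε = (ΔQ/ΔP)(P̄/Q̄) = (-471/4.0)(14.50/2751.5).

-0.62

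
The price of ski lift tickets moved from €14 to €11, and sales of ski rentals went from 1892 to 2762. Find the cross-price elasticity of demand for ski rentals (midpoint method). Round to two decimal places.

-1.56

ΔQ_x = 2762 − 1892 = 870; ΔP_y = 11 − 14 = -3.
Midpoints: P̄_y = 12.50, Q̄_x = 2327.0.
ε_xy = (ΔQ_x/ΔP_y)(P̄_y/Q̄_x) = (870/-3)(12.50/2327.0).
ε_xy < 0, so the goods are complements.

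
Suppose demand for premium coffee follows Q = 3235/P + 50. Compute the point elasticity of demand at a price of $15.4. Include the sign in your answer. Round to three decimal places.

-0.808

At P = 15.4, Q = 260.065.
dQ/dP = −3235/P² = -13.641.
ε = (dQ/dP)(P/Q) = (-13.641)(15.4/260.065).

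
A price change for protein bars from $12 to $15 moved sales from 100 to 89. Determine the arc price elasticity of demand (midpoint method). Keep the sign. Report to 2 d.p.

-0.52

ΔQ = 89 − 100 = -11; ΔP = 15 − 12 = 3.
Midpoints: P̄ = 13.50, Q̄ = 94.5.
ε = (ΔQ/ΔP)(P̄/Q̄) = (-11/3)(13.50/94.5).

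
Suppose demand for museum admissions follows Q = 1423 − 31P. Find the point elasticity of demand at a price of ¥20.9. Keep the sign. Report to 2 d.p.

At P = 20.9, Q = 775.100.
dQ/dP = −31.
ε = (dQ/dP)(P/Q) = (-31)(20.9/775.100).

-0.84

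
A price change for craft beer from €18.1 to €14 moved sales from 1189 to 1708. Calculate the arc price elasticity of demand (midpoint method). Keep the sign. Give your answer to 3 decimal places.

ΔQ = 1708 − 1189 = 519; ΔP = 14 − 18.1 = -4.1.
Midpoints: P̄ = 16.05, Q̄ = 1448.5.
ε = (ΔQ/ΔP)(P̄/Q̄) = (519/-4.1)(16.05/1448.5).

-1.403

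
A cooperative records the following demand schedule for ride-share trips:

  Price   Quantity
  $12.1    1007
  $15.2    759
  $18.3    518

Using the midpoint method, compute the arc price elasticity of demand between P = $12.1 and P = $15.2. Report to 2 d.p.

-1.24

At P = 12.1, Q = 1007; at P = 15.2, Q = 759.
ΔQ = -248, ΔP = 3.1. Midpoints: P̄ = 13.65, Q̄ = 883.0.
ε = (ΔQ/ΔP)(P̄/Q̄) = (-248/3.1)(13.65/883.0).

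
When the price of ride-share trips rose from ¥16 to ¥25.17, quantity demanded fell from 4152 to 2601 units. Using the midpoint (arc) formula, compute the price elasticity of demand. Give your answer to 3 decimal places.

ΔQ = 2601 − 4152 = -1551; ΔP = 25.17 − 16 = 9.17.
Midpoints: P̄ = 20.59, Q̄ = 3376.5.
ε = (ΔQ/ΔP)(P̄/Q̄) = (-1551/9.17)(20.59/3376.5).

-1.031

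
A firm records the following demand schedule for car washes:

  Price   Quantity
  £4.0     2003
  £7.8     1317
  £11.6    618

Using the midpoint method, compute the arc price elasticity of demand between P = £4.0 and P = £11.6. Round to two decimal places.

At P = 4.0, Q = 2003; at P = 11.6, Q = 618.
ΔQ = -1385, ΔP = 7.6. Midpoints: P̄ = 7.80, Q̄ = 1310.5.
ε = (ΔQ/ΔP)(P̄/Q̄) = (-1385/7.6)(7.80/1310.5).

-1.08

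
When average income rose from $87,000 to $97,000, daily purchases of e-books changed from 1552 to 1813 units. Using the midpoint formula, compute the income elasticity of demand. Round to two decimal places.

ΔQ = 261, ΔI = 10000. Midpoints: Ī = 92,000, Q̄ = 1682.5.
ε_I = (ΔQ/ΔI)(Ī/Q̄) = (261/10000)(92000/1682.5).

1.43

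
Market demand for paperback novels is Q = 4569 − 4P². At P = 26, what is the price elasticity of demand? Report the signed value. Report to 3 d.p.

At P = 26, Q = 1865.
dQ/dP = −8P = -208.
ε = (dQ/dP)(P/Q) = (-208)(26/1865).

-2.900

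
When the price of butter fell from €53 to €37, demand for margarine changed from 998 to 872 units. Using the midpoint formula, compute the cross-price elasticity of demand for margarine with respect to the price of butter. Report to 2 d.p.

ΔQ_x = 872 − 998 = -126; ΔP_y = 37 − 53 = -16.
Midpoints: P̄_y = 45.00, Q̄_x = 935.0.
ε_xy = (ΔQ_x/ΔP_y)(P̄_y/Q̄_x) = (-126/-16)(45.00/935.0).

0.38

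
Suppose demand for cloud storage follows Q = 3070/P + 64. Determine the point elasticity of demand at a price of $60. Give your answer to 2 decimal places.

At P = 60, Q = 115.167.
dQ/dP = −3070/P² = -0.853.
ε = (dQ/dP)(P/Q) = (-0.853)(60/115.167).
|ε| < 1, so demand is inelastic at this price.

-0.44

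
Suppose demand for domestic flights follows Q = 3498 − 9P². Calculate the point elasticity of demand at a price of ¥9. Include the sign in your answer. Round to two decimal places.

At P = 9, Q = 2769.
dQ/dP = −18P = -162.
ε = (dQ/dP)(P/Q) = (-162)(9/2769).

-0.53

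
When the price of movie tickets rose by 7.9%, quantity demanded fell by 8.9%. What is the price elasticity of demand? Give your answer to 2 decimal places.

-1.13

ε = %ΔQ / %ΔP = (-8.9)/(7.9) = -1.127.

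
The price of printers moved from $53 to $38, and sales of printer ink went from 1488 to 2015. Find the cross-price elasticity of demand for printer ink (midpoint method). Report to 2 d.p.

-0.91

ΔQ_x = 2015 − 1488 = 527; ΔP_y = 38 − 53 = -15.
Midpoints: P̄_y = 45.50, Q̄_x = 1751.5.
ε_xy = (ΔQ_x/ΔP_y)(P̄_y/Q̄_x) = (527/-15)(45.50/1751.5).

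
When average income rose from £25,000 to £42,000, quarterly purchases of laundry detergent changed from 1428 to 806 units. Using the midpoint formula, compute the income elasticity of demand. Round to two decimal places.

ΔQ = -622, ΔI = 17000. Midpoints: Ī = 33,500, Q̄ = 1117.0.
ε_I = (ΔQ/ΔI)(Ī/Q̄) = (-622/17000)(33500/1117.0).

-1.10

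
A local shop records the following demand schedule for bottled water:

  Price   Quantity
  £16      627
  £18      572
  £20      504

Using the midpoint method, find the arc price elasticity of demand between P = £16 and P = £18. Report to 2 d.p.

-0.78

At P = 16, Q = 627; at P = 18, Q = 572.
ΔQ = -55, ΔP = 2. Midpoints: P̄ = 17.00, Q̄ = 599.5.
ε = (ΔQ/ΔP)(P̄/Q̄) = (-55/2)(17.00/599.5).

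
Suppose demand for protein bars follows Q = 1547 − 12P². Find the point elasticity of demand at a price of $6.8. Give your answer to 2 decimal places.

-1.12

At P = 6.8, Q = 992.120.
dQ/dP = −24P = -163.200.
ε = (dQ/dP)(P/Q) = (-163.200)(6.8/992.120).
|ε| > 1, so demand is elastic at this price.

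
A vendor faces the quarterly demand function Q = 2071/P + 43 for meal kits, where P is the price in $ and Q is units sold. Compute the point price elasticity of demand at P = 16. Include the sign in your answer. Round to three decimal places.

-0.751

At P = 16, Q = 172.438.
dQ/dP = −2071/P² = -8.090.
ε = (dQ/dP)(P/Q) = (-8.090)(16/172.438).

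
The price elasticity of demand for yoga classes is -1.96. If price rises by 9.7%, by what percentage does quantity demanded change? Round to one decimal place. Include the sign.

%ΔQ ≈ ε × %ΔP = (-1.96)(9.7%) = -19.01%.

-19.0%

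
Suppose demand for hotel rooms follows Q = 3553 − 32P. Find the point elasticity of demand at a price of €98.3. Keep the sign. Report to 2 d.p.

-7.72

At P = 98.3, Q = 407.400.
dQ/dP = −32.
ε = (dQ/dP)(P/Q) = (-32)(98.3/407.400).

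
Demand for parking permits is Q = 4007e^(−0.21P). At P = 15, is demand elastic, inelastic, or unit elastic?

elastic

Q = 171.708, dQ/dP = -36.059.
ε = (dQ/dP)(P/Q) ≈ -3.150.
|ε| = 3.15 > 1.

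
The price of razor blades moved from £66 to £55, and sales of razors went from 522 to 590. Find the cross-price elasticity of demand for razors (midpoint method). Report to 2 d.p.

ΔQ_x = 590 − 522 = 68; ΔP_y = 55 − 66 = -11.
Midpoints: P̄_y = 60.50, Q̄_x = 556.0.
ε_xy = (ΔQ_x/ΔP_y)(P̄_y/Q̄_x) = (68/-11)(60.50/556.0).

-0.67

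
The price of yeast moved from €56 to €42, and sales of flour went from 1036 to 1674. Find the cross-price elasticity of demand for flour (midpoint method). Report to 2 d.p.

ΔQ_x = 1674 − 1036 = 638; ΔP_y = 42 − 56 = -14.
Midpoints: P̄_y = 49.00, Q̄_x = 1355.0.
ε_xy = (ΔQ_x/ΔP_y)(P̄_y/Q̄_x) = (638/-14)(49.00/1355.0).

-1.65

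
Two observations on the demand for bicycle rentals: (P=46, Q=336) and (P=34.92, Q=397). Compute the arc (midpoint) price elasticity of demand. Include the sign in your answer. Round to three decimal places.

-0.608

ΔQ = 397 − 336 = 61; ΔP = 34.92 − 46 = -11.08.
Midpoints: P̄ = 40.46, Q̄ = 366.5.
ε = (ΔQ/ΔP)(P̄/Q̄) = (61/-11.08)(40.46/366.5).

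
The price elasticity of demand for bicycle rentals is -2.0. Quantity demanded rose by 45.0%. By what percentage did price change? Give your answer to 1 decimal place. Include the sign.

-22.5%

%ΔP ≈ %ΔQ / ε = (45.0%)/(-2.0) = -22.50%.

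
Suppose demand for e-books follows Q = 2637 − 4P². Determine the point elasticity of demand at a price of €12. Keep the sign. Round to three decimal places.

At P = 12, Q = 2061.
dQ/dP = −8P = -96.
ε = (dQ/dP)(P/Q) = (-96)(12/2061).

-0.559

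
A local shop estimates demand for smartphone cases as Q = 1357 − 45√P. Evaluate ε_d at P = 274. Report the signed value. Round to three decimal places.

At P = 274, Q = 612.117.
dQ/dP = −45/(2√P) = -1.359.
ε = (dQ/dP)(P/Q) = (-1.359)(274/612.117).

-0.608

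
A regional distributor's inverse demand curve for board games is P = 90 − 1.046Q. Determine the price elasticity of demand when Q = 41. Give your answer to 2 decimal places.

At Q = 41, P = 90 − 1.046(41) = 47.11.
dP/dQ = −1.046, so dQ/dP = 1/(−1.046) = -0.956.
ε = (dQ/dP)(P/Q) = (-0.956)(47.11/41).

-1.10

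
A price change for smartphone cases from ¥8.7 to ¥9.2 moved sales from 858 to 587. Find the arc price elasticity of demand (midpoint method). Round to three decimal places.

ΔQ = 587 − 858 = -271; ΔP = 9.2 − 8.7 = 0.5.
Midpoints: P̄ = 8.95, Q̄ = 722.5.
ε = (ΔQ/ΔP)(P̄/Q̄) = (-271/0.5)(8.95/722.5).

-6.714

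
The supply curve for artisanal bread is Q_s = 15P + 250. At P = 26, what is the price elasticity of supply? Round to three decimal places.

At P = 26, Q_s = 640.
dQ_s/dP = 15.
ε_s = (dQ_s/dP)(P/Q_s) = (15)(26/640).

0.609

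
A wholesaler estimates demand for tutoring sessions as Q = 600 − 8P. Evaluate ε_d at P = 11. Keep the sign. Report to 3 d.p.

-0.172

At P = 11, Q = 512.
dQ/dP = −8.
ε = (dQ/dP)(P/Q) = (-8)(11/512).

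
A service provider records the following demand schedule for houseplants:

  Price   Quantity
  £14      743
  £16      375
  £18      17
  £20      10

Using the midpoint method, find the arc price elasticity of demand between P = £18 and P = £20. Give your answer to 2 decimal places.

-4.93

At P = 18, Q = 17; at P = 20, Q = 10.
ΔQ = -7, ΔP = 2. Midpoints: P̄ = 19.00, Q̄ = 13.5.
ε = (ΔQ/ΔP)(P̄/Q̄) = (-7/2)(19.00/13.5).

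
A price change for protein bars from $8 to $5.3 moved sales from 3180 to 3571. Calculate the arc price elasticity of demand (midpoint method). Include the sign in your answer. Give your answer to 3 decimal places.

ΔQ = 3571 − 3180 = 391; ΔP = 5.3 − 8 = -2.7.
Midpoints: P̄ = 6.65, Q̄ = 3375.5.
ε = (ΔQ/ΔP)(P̄/Q̄) = (391/-2.7)(6.65/3375.5).

-0.285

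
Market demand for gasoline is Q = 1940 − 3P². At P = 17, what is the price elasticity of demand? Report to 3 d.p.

-1.616

At P = 17, Q = 1073.
dQ/dP = −6P = -102.
ε = (dQ/dP)(P/Q) = (-102)(17/1073).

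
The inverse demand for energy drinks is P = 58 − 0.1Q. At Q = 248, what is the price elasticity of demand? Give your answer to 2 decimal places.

-1.34

At Q = 248, P = 58 − 0.1(248) = 33.20.
dP/dQ = −0.1, so dQ/dP = 1/(−0.1) = -10.000.
ε = (dQ/dP)(P/Q) = (-10.000)(33.20/248).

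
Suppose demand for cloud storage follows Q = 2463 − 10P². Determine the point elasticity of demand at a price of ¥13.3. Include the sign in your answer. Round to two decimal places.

At P = 13.3, Q = 694.100.
dQ/dP = −20P = -266.
ε = (dQ/dP)(P/Q) = (-266)(13.3/694.100).

-5.10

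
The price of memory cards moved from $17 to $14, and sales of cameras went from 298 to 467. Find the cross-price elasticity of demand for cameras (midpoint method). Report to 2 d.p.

ΔQ_x = 467 − 298 = 169; ΔP_y = 14 − 17 = -3.
Midpoints: P̄_y = 15.50, Q̄_x = 382.5.
ε_xy = (ΔQ_x/ΔP_y)(P̄_y/Q̄_x) = (169/-3)(15.50/382.5).

-2.28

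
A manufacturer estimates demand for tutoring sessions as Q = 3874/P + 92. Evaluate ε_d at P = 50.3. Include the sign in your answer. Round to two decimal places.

At P = 50.3, Q = 169.018.
dQ/dP = −3874/P² = -1.531.
ε = (dQ/dP)(P/Q) = (-1.531)(50.3/169.018).

-0.46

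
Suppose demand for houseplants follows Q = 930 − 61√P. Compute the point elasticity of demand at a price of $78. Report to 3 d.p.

At P = 78, Q = 391.263.
dQ/dP = −61/(2√P) = -3.453.
ε = (dQ/dP)(P/Q) = (-3.453)(78/391.263).
|ε| < 1, so demand is inelastic at this price.

-0.688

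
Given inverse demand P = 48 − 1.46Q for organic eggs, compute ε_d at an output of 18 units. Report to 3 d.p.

At Q = 18, P = 48 − 1.46(18) = 21.72.
dP/dQ = −1.46, so dQ/dP = 1/(−1.46) = -0.685.
ε = (dQ/dP)(P/Q) = (-0.685)(21.72/18).

-0.826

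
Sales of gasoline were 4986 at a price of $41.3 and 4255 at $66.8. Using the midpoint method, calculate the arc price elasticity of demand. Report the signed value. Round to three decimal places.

-0.335

ΔQ = 4255 − 4986 = -731; ΔP = 66.8 − 41.3 = 25.5.
Midpoints: P̄ = 54.05, Q̄ = 4620.5.
ε = (ΔQ/ΔP)(P̄/Q̄) = (-731/25.5)(54.05/4620.5).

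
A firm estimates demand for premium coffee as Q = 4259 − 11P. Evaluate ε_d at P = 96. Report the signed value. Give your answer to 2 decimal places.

-0.33

At P = 96, Q = 3203.
dQ/dP = −11.
ε = (dQ/dP)(P/Q) = (-11)(96/3203).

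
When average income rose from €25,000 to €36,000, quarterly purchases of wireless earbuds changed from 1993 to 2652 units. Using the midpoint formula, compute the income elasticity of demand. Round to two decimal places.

0.79

ΔQ = 659, ΔI = 11000. Midpoints: Ī = 30,500, Q̄ = 2322.5.
ε_I = (ΔQ/ΔI)(Ī/Q̄) = (659/11000)(30500/2322.5).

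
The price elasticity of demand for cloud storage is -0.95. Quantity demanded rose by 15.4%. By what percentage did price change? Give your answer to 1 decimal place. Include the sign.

-16.2%

%ΔP ≈ %ΔQ / ε = (15.4%)/(-0.95) = -16.21%.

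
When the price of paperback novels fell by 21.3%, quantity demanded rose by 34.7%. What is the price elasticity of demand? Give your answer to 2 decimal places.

ε = %ΔQ / %ΔP = (34.7)/(-21.3) = -1.629.

-1.63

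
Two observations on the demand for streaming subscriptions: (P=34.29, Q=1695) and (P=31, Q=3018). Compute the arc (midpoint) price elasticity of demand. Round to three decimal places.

-5.571

ΔQ = 3018 − 1695 = 1323; ΔP = 31 − 34.29 = -3.29.
Midpoints: P̄ = 32.64, Q̄ = 2356.5.
ε = (ΔQ/ΔP)(P̄/Q̄) = (1323/-3.29)(32.64/2356.5).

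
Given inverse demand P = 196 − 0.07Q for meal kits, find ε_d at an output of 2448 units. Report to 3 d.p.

-0.144

At Q = 2448, P = 196 − 0.07(2448) = 24.64.
dP/dQ = −0.07, so dQ/dP = 1/(−0.07) = -14.286.
ε = (dQ/dP)(P/Q) = (-14.286)(24.64/2448).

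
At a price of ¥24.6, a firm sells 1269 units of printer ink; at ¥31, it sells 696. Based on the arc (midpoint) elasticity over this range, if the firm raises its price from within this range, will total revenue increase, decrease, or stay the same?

Arc ε = (-573/6.4)(27.80/982.5) ≈ -2.533.
|ε| = 2.53 > 1, so demand is elastic. A price rise therefore reduces total revenue.

decrease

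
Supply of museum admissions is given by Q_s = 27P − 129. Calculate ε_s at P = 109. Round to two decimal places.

At P = 109, Q_s = 2814.
dQ_s/dP = 27.
ε_s = (dQ_s/dP)(P/Q_s) = (27)(109/2814).

1.05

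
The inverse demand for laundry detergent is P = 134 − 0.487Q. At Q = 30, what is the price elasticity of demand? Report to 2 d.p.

-8.17

At Q = 30, P = 134 − 0.487(30) = 119.39.
dP/dQ = −0.487, so dQ/dP = 1/(−0.487) = -2.053.
ε = (dQ/dP)(P/Q) = (-2.053)(119.39/30).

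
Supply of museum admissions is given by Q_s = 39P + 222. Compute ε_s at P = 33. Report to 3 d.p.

At P = 33, Q_s = 1509.
dQ_s/dP = 39.
ε_s = (dQ_s/dP)(P/Q_s) = (39)(33/1509).

0.853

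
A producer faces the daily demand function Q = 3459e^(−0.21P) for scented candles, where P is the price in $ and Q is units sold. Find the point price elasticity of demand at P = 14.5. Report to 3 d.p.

At P = 14.5, Q = 164.636.
dQ/dP = −0.21·3459e^(−0.21P) = −0.21Q = -34.573.
ε = (dQ/dP)(P/Q) = (-34.573)(14.5/164.636).
|ε| > 1, so demand is elastic at this price.

-3.045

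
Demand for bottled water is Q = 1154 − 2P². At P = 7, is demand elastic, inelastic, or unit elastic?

Q = 1056, dQ/dP = -28.
ε = (dQ/dP)(P/Q) ≈ -0.186.
|ε| = 0.19 < 1.

inelastic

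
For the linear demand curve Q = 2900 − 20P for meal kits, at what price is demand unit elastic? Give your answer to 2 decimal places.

72.50

For linear demand Q = a − bP, ε = −bP/(a − bP). |ε| = 1 when bP = a − bP, i.e. P = a/(2b).
P = 2900/(2·20) = 2900/40 = 72.5000.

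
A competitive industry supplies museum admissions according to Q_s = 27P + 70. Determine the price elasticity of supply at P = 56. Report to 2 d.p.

At P = 56, Q_s = 1582.
dQ_s/dP = 27.
ε_s = (dQ_s/dP)(P/Q_s) = (27)(56/1582).

0.96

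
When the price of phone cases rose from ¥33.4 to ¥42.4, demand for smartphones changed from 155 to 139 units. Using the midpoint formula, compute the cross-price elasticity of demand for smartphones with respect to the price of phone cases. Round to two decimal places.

ΔQ_x = 139 − 155 = -16; ΔP_y = 42.4 − 33.4 = 9.
Midpoints: P̄_y = 37.90, Q̄_x = 147.0.
ε_xy = (ΔQ_x/ΔP_y)(P̄_y/Q̄_x) = (-16/9)(37.90/147.0).
ε_xy < 0, so the goods are complements.

-0.46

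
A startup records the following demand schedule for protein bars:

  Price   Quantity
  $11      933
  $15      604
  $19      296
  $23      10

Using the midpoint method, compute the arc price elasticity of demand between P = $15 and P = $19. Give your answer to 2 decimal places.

At P = 15, Q = 604; at P = 19, Q = 296.
ΔQ = -308, ΔP = 4. Midpoints: P̄ = 17.00, Q̄ = 450.0.
ε = (ΔQ/ΔP)(P̄/Q̄) = (-308/4)(17.00/450.0).

-2.91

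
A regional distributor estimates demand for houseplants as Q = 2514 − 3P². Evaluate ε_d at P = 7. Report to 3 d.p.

-0.124

At P = 7, Q = 2367.
dQ/dP = −6P = -42.
ε = (dQ/dP)(P/Q) = (-42)(7/2367).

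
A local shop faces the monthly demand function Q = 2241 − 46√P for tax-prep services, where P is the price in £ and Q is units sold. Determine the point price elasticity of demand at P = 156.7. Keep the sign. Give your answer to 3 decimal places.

At P = 156.7, Q = 1665.173.
dQ/dP = −46/(2√P) = -1.837.
ε = (dQ/dP)(P/Q) = (-1.837)(156.7/1665.173).

-0.173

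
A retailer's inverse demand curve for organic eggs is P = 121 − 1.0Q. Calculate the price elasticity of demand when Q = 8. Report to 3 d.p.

At Q = 8, P = 121 − 1.0(8) = 113.00.
dP/dQ = −1.0, so dQ/dP = 1/(−1.0) = -1.000.
ε = (dQ/dP)(P/Q) = (-1.000)(113.00/8).

-14.125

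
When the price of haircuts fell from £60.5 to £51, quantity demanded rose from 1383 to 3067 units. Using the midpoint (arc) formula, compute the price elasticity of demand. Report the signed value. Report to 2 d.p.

ΔQ = 3067 − 1383 = 1684; ΔP = 51 − 60.5 = -9.5.
Midpoints: P̄ = 55.75, Q̄ = 2225.0.
ε = (ΔQ/ΔP)(P̄/Q̄) = (1684/-9.5)(55.75/2225.0).

-4.44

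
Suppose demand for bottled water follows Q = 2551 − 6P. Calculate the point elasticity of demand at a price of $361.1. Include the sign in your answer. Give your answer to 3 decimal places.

At P = 361.1, Q = 384.400.
dQ/dP = −6.
ε = (dQ/dP)(P/Q) = (-6)(361.1/384.400).
|ε| > 1, so demand is elastic at this price.

-5.636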